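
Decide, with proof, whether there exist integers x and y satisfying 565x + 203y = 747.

x = 43, y = -116

565 and 203 are coprime, so 565x + 203y ranges over all of ℤ.
Euclidean algorithm: 565 = 2·203 + 159, 203 = 1·159 + 44, 159 = 3·44 + 27, 44 = 1·27 + 17, 27 = 1·17 + 10, 17 = 1·10 + 7, 10 = 1·7 + 3, 7 = 2·3 + 1, 3 = 3·1 + 0.
Working back up the chain: 1 = 7 − 2·3 = 7 − 2·(10 − 1·7) = −2·10 + 3·7 = −2·10 + 3·(17 − 1·10) = 3·17 − 5·10 = 3·17 − 5·(27 − 1·17) = −5·27 + 8·17 = −5·27 + 8·(44 − 1·27) = 8·44 − 13·27 = 8·44 − 13·(159 − 3·44) = −13·159 + 47·44 = −13·159 + 47·(203 − 1·159) = 47·203 − 60·159 = 47·203 − 60·(565 − 2·203) = −60·565 + 167·203. So 565·(-60) + 203·167 = 1.
Scaling by 747 gives the particular solution (x, y) = (-44820, 124749).
Adding 221·203 to x and subtracting 221·565 from y gives the tidier solution (43, -116).
Check: 565·43 + 203·(-116) = 24295 − 23548 = 747. ✓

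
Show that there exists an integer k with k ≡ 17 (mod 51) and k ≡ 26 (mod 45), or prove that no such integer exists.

k = 476

The moduli are not coprime: gcd(51, 45) = 3. Compatibility requires 3 ∣ (26 − 17) = 9, which holds, so solutions exist.
Write k = 17 + 51t. Then 51t ≡ 26 − 17 ≡ 9 (mod 45); dividing through by 3 gives 17t ≡ 3 (mod 15).
17 ≡ 2 (mod 15), so this reads 2t ≡ 3 (mod 15). Invert 2 mod 15 by the Euclidean algorithm: 15 = 7·2 + 1, 2 = 2·1 + 0; back-substituting, 1 = 15 − 7·2. Hence 2·(-7) ≡ 1, so 2⁻¹ ≡ -7 ≡ 8 (mod 15).
Therefore t ≡ 8·3 = 24 ≡ 9 (mod 15).
Then k = 17 + 51·9 = 476.
Indeed 476 ≡ 17 (mod 51) and 476 ≡ 26 (mod 45).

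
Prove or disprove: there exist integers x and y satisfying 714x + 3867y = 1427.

Any value of 714x + 3867y is a multiple of gcd(714, 3867) = 3.
But 1427 is not a multiple of 3 (it leaves remainder 2).
Hence no integers x, y satisfy the equation.

There are no such integers.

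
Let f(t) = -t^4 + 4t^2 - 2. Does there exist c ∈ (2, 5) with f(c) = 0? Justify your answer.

f has no root in that interval.

The endpoint values f(2) = -2 and f(5) = -527 are both negative. Claim: f(t) < 0 for every t in (2, 5).
Substitute t = 2 + u, where 0 < u < 3 on the interval. Expanding, f(2 + u) = -u^4 - 8u^3 - 20u^2 - 16u - 2.
The nonzero coefficients here are all negative, so for u > 0 every term is negative (or zero), and the constant term -2 is strictly negative.
Therefore f(t) < 0 throughout (2, 5), and f has no zero there.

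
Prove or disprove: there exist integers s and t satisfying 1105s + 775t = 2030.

gcd(1105, 775) = 5, and 5 divides 2030, so integer solutions exist.
Dividing through by 5 reduces the equation to 221s + 155t = 406.
Dividing repeatedly: 221 = 1·155 + 66, 155 = 2·66 + 23, 66 = 2·23 + 20, 23 = 1·20 + 3, 20 = 6·3 + 2, 3 = 1·2 + 1, 2 = 2·1 + 0.
Working back up the chain: 1 = 3 − 1·2 = 3 − (20 − 6·3) = −20 + 7·3 = −20 + 7·(23 − 1·20) = 7·23 − 8·20 = 7·23 − 8·(66 − 2·23) = −8·66 + 23·23 = −8·66 + 23·(155 − 2·66) = 23·155 − 54·66 = 23·155 − 54·(221 − 1·155) = −54·221 + 77·155. So 221·(-54) + 155·77 = 1.
Times 406: 221·(-21924) + 155·31262 = 406, so (-21924, 31262) solves it.
Adding 142·155 to s and subtracting 142·221 from t gives the tidier solution (86, -120).
Indeed 1105·86 + 775·(-120) = 95030 − 93000 = 2030.

s = 86, t = -120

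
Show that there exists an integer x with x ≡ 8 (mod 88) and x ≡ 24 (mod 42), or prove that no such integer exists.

x = 360

gcd(88, 42) = 2. A simultaneous solution exists iff 8 ≡ 24 (mod 2); here 8 mod 2 = 0 = 24 mod 2, so it does.
Step through x = 8, 8 + 88, 8 + 2·88, …: the values 8, 96, 184, 272, 360 reduce mod 42 to 8, 12, 16, 20, 24. The value 360 hits 24.
Verify: 360 = 4·88 + 8 and 360 = 8·42 + 24. ✓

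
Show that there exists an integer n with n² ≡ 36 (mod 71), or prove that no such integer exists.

Take n = 6. Then 6² = 36, and since 0 ≤ 36 < 71 this is already reduced: 6² ≡ 36 (mod 71).

n = 6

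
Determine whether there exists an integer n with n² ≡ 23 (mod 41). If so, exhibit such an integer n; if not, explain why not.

n = 33 works: 33² = 1089, and 1089 − 23 = 1066 = 26·41.

n = 33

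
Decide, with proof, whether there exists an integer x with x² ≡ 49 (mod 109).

Take x = 102. Then 102² = 10404 = 95·109 + 49, so 102² ≡ 49 (mod 109).

x = 102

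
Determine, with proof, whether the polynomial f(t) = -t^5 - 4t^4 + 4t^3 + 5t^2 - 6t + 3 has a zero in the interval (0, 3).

f(0) = 3 and f(3) = -429, which have opposite signs.
f is continuous everywhere (it is a polynomial), in particular on [0, 3].
By the Intermediate Value Theorem f must vanish at some point of (0, 3).

Yes, f has a root in the interval.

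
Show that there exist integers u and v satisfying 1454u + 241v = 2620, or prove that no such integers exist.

1454 and 241 are coprime, so 1454u + 241v ranges over all of ℤ.
Dividing repeatedly: 1454 = 6·241 + 8, 241 = 30·8 + 1, 8 = 8·1 + 0.
Back-substituting, 1 = 241 − 30·8 = 241 − 30·(1454 − 6·241) = −30·1454 + 181·241; that is, 1454·(-30) + 241·181 = 1.
Scaling by 2620 gives the particular solution (u, v) = (-78600, 474220).
The general solution is u = -78600 + 241k, v = 474220 − 1454k; taking k = 327 gives the smaller pair u = 207, v = -1238.
Check: 1454·207 + 241·(-1238) = 300978 − 298358 = 2620. ✓

u = 207, v = -1238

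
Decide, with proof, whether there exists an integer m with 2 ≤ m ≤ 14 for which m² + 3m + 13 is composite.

m = 9

At m = 9: 9² + 3·9 + 13 = 121 = 11·11, which is composite.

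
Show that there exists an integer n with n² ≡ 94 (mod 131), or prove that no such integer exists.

n = 15 works: 15² = 225, and 225 − 94 = 131 = 1·131.

n = 15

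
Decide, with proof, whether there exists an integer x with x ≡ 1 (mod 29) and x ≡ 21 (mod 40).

x = 581

Since 29 and 40 share no common factor, CRT says the pair of congruences has a solution (unique mod 1160).
Any solution of the first congruence is x = 1 + 29t; substituting into the second, 29t ≡ 21 − 1 ≡ 20 (mod 40).
Invert 29 mod 40 by the Euclidean algorithm: 40 = 1·29 + 11, 29 = 2·11 + 7, 11 = 1·7 + 4, 7 = 1·4 + 3, 4 = 1·3 + 1, 3 = 3·1 + 0; back-substituting, 1 = 4 − 1·3 = 4 − (7 − 1·4) = −7 + 2·4 = −7 + 2·(11 − 1·7) = 2·11 − 3·7 = 2·11 − 3·(29 − 2·11) = −3·29 + 8·11 = −3·29 + 8·(40 − 1·29) = 8·40 − 11·29. Hence 29·(-11) ≡ 1, so 29⁻¹ ≡ -11 ≡ 29 (mod 40).
Multiplying by 29: t ≡ 29·20 = 580 ≡ 20 (mod 40).
Taking t = 20 gives x = 1 + 29·20 = 581.
Check: 581 mod 29 = 1, 581 mod 40 = 21. ✓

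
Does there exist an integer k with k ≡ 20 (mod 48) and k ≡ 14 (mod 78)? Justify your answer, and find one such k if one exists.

k = 404

The moduli are not coprime: gcd(48, 78) = 6. Compatibility requires 6 ∣ (14 − 20) = -6, which holds, so solutions exist.
Write k = 20 + 48t. Then 48t ≡ 14 − 20 ≡ 72 (mod 78); dividing through by 6 gives 8t ≡ 12 (mod 13).
Invert 8 mod 13 by the Euclidean algorithm: 13 = 1·8 + 5, 8 = 1·5 + 3, 5 = 1·3 + 2, 3 = 1·2 + 1, 2 = 2·1 + 0; back-substituting, 1 = 3 − 1·2 = 3 − (5 − 1·3) = −5 + 2·3 = −5 + 2·(8 − 1·5) = 2·8 − 3·5 = 2·8 − 3·(13 − 1·8) = −3·13 + 5·8. Hence 8·5 ≡ 1, so 8⁻¹ ≡ 5 (mod 13).
Therefore t ≡ 5·12 = 60 ≡ 8 (mod 13).
Then k = 20 + 48·8 = 404.
Verify: 404 = 8·48 + 20 and 404 = 5·78 + 14. ✓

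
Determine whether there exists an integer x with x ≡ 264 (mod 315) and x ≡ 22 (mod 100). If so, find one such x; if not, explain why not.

No, no such integer exists.

gcd(315, 100) = 5. If x ≡ 264 (mod 315) and x ≡ 22 (mod 100), then x ≡ 264 (mod 5) and x ≡ 22 (mod 5).
But 264 mod 5 = 4 while 22 mod 5 = 2, a contradiction.
Hence the system has no solution.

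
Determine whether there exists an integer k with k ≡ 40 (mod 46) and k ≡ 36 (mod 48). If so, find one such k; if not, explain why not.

k = 132

Here gcd(46, 48) = 2, and both 40 and 36 leave remainder 0 mod 2, so the system is consistent.
Step through k = 40, 40 + 46, 40 + 2·46, …: the values 40, 86, 132 reduce mod 48 to 40, 38, 36. The value 132 hits 36.
Check: 132 mod 46 = 40, 132 mod 48 = 36. ✓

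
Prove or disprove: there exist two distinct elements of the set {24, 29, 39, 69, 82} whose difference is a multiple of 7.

Two integers differ by a multiple of 7 exactly when they have the same residue mod 7. The residues are 24↦3, 29↦1, 39↦4, 69↦6, 82↦5.
No residue repeats among the 5 elements, so no pair has difference ≡ 0 (mod 7).

No such pair exists.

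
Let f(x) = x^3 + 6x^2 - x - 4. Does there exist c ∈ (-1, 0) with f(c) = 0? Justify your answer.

f(-1) = 2 and f(0) = -4, which have opposite signs.
Since f is a polynomial it is continuous on [-1, 0].
The Intermediate Value Theorem then guarantees some c ∈ (-1, 0) with f(c) = 0.

Yes, such a c exists.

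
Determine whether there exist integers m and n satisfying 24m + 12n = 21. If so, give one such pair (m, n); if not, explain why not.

No such integers exist.

Any value of 24m + 12n is a multiple of gcd(24, 12) = 12.
However 21 leaves remainder 9 on division by 12.
Therefore 24m + 12n = 21 has no solution in integers.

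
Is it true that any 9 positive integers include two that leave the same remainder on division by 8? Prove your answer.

There are exactly 8 possible remainders on division by 8.
Since 9 > 8, two of the 9 integers must share a residue class by the pigeonhole principle; call them a and b.
So a and b have equal remainders mod 8, which is exactly what was to be shown.

True.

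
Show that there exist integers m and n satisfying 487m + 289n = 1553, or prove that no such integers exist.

m = 237, n = -394

487 and 289 are coprime, so 487m + 289n ranges over all of ℤ.
Run the Euclidean algorithm on 487 and 289: 487 = 1·289 + 198, 289 = 1·198 + 91, 198 = 2·91 + 16, 91 = 5·16 + 11, 16 = 1·11 + 5, 11 = 2·5 + 1, 5 = 5·1 + 0.
Unwinding: 1 = 11 − 2·5 = 11 − 2·(16 − 1·11) = −2·16 + 3·11 = −2·16 + 3·(91 − 5·16) = 3·91 − 17·16 = 3·91 − 17·(198 − 2·91) = −17·198 + 37·91 = −17·198 + 37·(289 − 1·198) = 37·289 − 54·198 = 37·289 − 54·(487 − 1·289) = −54·487 + 91·289, i.e. 487·(-54) + 289·91 = 1.
Scaling by 1553 gives the particular solution (m, n) = (-83862, 141323).
Shifting by a multiple of (289, −487) keeps it a solution: m = -83862 + 291·289 = 237, n = 141323 − 291·487 = -394.
Indeed 487·237 + 289·(-394) = 115419 − 113866 = 1553.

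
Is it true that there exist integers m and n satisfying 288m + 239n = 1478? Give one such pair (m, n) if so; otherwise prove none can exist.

m = 196, n = -230

Since gcd(288, 239) = 1, every integer is an integer combination of 288 and 239.
Euclidean algorithm: 288 = 1·239 + 49, 239 = 4·49 + 43, 49 = 1·43 + 6, 43 = 7·6 + 1, 6 = 6·1 + 0.
Unwinding: 1 = 43 − 7·6 = 43 − 7·(49 − 1·43) = −7·49 + 8·43 = −7·49 + 8·(239 − 4·49) = 8·239 − 39·49 = 8·239 − 39·(288 − 1·239) = −39·288 + 47·239, i.e. 288·(-39) + 239·47 = 1.
Scaling by 1478 gives the particular solution (m, n) = (-57642, 69466).
The general solution is m = -57642 + 239k, n = 69466 − 288k; taking k = 242 gives the smaller pair m = 196, n = -230.
Indeed 288·196 + 239·(-230) = 56448 − 54970 = 1478.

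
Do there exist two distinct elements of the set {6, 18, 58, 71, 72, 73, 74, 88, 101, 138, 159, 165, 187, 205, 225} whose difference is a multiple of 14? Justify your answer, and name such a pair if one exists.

The pair (18, 74) works.

Reduce each element mod 14: 6↦6, 18↦4, 58↦2, 71↦1, 72↦2, 73↦3, 74↦4, 88↦4, 101↦3, 138↦12, 159↦5, 165↦11, 187↦5, 205↦9, 225↦1. The residue 4 repeats (at 18 and 74), and 74 − 18 = 56 = 4·14.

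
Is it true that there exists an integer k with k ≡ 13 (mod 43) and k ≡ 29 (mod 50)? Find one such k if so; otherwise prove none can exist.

k = 529

The moduli 43 and 50 are coprime, so by the Chinese Remainder Theorem a unique solution modulo 2150 exists.
Write k = 13 + 43t and require 13 + 43t ≡ 29 (mod 50), i.e. 43t ≡ 16 (mod 50).
Invert 43 mod 50 by the Euclidean algorithm: 50 = 1·43 + 7, 43 = 6·7 + 1, 7 = 7·1 + 0; back-substituting, 1 = 43 − 6·7 = 43 − 6·(50 − 1·43) = −6·50 + 7·43. Hence 43·7 ≡ 1, so 43⁻¹ ≡ 7 (mod 50).
Therefore t ≡ 7·16 = 112 ≡ 12 (mod 50).
With t = 12: k = 13 + 43·12 = 529.
Indeed 529 ≡ 13 (mod 43) and 529 ≡ 29 (mod 50).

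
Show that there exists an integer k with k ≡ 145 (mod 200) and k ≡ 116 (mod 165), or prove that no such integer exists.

Reduce both congruences modulo 5, which divides 200 and 165: they say k ≡ 145 (mod 5) and k ≡ 116 (mod 5).
However 145 ≡ 0 and 116 ≡ 1 (mod 5), and 0 ≠ 1.
So no integer satisfies both congruences.

There is no such integer.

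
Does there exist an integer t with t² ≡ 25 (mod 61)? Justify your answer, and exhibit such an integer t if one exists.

t = 56

t = 56 works: 56² = 3136, and 3136 − 25 = 3111 = 51·61.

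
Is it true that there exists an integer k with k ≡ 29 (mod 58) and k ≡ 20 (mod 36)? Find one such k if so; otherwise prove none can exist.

gcd(58, 36) = 2. If k ≡ 29 (mod 58) and k ≡ 20 (mod 36), then k ≡ 29 (mod 2) and k ≡ 20 (mod 2).
These are incompatible: 29 − 20 = 9 is not divisible by 2.
Therefore no such k exists.

No, no such integer exists.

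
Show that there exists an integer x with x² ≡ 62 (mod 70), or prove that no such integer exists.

Reduce modulo 5, which divides 70: we would need x² ≡ 2 (mod 5).
Computing x² mod 5 for x = 0, 1, …, 2 (enough, by the symmetry x ↦ 5 − x) gives 0, 1, 4.
The set of squares mod 5 is therefore {0, 1, 4}, which does not contain 2.
Hence no integer x has x² ≡ 62 (mod 70).

There is no such integer.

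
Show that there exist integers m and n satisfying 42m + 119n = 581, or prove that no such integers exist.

Since gcd(42, 119) = 7 and 581 = 7·83, Bézout's identity guarantees a solution.
Dividing through by 7 reduces the equation to 6m + 17n = 83.
Run the Euclidean algorithm on 17 and 6: 17 = 2·6 + 5, 6 = 1·5 + 1, 5 = 5·1 + 0.
Back-substituting, 1 = 6 − 1·5 = 6 − (17 − 2·6) = −17 + 3·6; that is, 6·3 + 17·(-1) = 1.
Scaling by 83 gives the particular solution (m, n) = (249, -83).
Shifting by a multiple of (17, −6) keeps it a solution: m = 249 − 14·17 = 11, n = -83 + 14·6 = 1.
Indeed 42·11 + 119·1 = 462 + 119 = 581.

m = 11, n = 1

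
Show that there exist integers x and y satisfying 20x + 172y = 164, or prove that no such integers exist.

x = 34, y = -3

gcd(20, 172) = 4, and 4 divides 164, so integer solutions exist.
Dividing through by 4 reduces the equation to 5x + 43y = 41.
Dividing repeatedly: 43 = 8·5 + 3, 5 = 1·3 + 2, 3 = 1·2 + 1, 2 = 2·1 + 0.
Back-substituting, 1 = 3 − 1·2 = 3 − (5 − 1·3) = −5 + 2·3 = −5 + 2·(43 − 8·5) = 2·43 − 17·5; that is, 5·(-17) + 43·2 = 1.
Multiplying through by 41: x = (-17)·41 = -697, y = 2·41 = 82 is a solution.
Adding 17·43 to x and subtracting 17·5 from y gives the tidier solution (34, -3).
Check: 20·34 + 172·(-3) = 680 − 516 = 164. ✓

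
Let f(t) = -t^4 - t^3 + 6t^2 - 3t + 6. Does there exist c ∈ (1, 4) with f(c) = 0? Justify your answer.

Such a root exists.

f(1) = 7 and f(4) = -230, which have opposite signs.
As a polynomial, f is continuous on every closed interval.
So by the Intermediate Value Theorem there is a c strictly between 1 and 4 with f(c) = 0.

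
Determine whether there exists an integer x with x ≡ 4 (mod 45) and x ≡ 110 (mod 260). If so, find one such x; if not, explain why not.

No, no such integer exists.

gcd(45, 260) = 5. If x ≡ 4 (mod 45) and x ≡ 110 (mod 260), then x ≡ 4 (mod 5) and x ≡ 110 (mod 5).
But 4 mod 5 = 4 while 110 mod 5 = 0, a contradiction.
Therefore no such x exists.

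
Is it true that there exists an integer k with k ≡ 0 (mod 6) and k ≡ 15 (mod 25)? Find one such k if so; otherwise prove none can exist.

k = 90

The moduli 6 and 25 are coprime, so by the Chinese Remainder Theorem a unique solution modulo 150 exists.
Write k = 0 + 6t and require 0 + 6t ≡ 15 (mod 25), i.e. 6t ≡ 15 (mod 25).
Since 6·21 = 126 = 5·25 + 1, the inverse of 6 mod 25 is 21.
Multiplying by 21: t ≡ 21·15 = 315 ≡ 15 (mod 25).
With t = 15: k = 0 + 6·15 = 90.
Indeed 90 ≡ 0 (mod 6) and 90 ≡ 15 (mod 25).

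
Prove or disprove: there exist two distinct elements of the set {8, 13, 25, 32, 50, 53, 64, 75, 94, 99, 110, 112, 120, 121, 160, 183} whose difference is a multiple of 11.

13 and 112 are such a pair.

Reduce each element mod 11: 8↦8, 13↦2, 25↦3, 32↦10, 50↦6, 53↦9, 64↦9, 75↦9, 94↦6, 99↦0, 110↦0, 112↦2, 120↦10, 121↦0, 160↦6, 183↦7. The residue 2 repeats (at 13 and 112), and 112 − 13 = 99 = 9·11.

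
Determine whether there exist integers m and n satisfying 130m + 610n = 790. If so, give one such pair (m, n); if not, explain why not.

Since gcd(130, 610) = 10 and 790 = 10·79, Bézout's identity guarantees a solution.
Dividing through by 10 reduces the equation to 13m + 61n = 79.
Run the Euclidean algorithm on 61 and 13: 61 = 4·13 + 9, 13 = 1·9 + 4, 9 = 2·4 + 1, 4 = 4·1 + 0.
Unwinding: 1 = 9 − 2·4 = 9 − 2·(13 − 1·9) = −2·13 + 3·9 = −2·13 + 3·(61 − 4·13) = 3·61 − 14·13, i.e. 13·(-14) + 61·3 = 1.
Scaling by 79 gives the particular solution (m, n) = (-1106, 237).
Shifting by a multiple of (61, −13) keeps it a solution: m = -1106 + 19·61 = 53, n = 237 − 19·13 = -10.
Check: 130·53 + 610·(-10) = 6890 − 6100 = 790. ✓

m = 53, n = -10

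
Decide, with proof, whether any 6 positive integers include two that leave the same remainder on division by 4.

Yes, this is always true.

Each integer lies in one of the 4 residue classes modulo 4.
Since 6 > 4, two of the 6 integers must share a residue class by the pigeonhole principle; call them a and b.
That is, a and b leave the same remainder on division by 4, as claimed.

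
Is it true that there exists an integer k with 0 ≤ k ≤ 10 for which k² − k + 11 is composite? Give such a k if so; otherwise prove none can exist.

No, no such integer k in that range exists.

The values for k = 0, 1, …, 10 are 11, 11, 13, 17, 23, 31, 41, 53, 67, 83, 101, and each of these is prime.
So no value in the range makes the expression composite.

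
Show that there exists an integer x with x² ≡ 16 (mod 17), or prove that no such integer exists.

Take x = 4. Then 4² = 16, and since 0 ≤ 16 < 17 this is already reduced: 4² ≡ 16 (mod 17).

x = 4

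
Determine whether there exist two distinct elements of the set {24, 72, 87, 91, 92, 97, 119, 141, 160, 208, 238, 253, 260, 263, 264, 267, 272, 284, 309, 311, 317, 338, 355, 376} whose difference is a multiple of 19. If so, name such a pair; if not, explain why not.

Both 24 and 119 leave remainder 5 on division by 19; their difference 95 = 5·19 is a multiple of 19.

24 and 119 are such a pair.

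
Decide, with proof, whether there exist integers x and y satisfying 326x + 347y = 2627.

Since gcd(326, 347) = 1, every integer is an integer combination of 326 and 347.
Euclidean algorithm: 347 = 1·326 + 21, 326 = 15·21 + 11, 21 = 1·11 + 10, 11 = 1·10 + 1, 10 = 10·1 + 0.
Working back up the chain: 1 = 11 − 1·10 = 11 − (21 − 1·11) = −21 + 2·11 = −21 + 2·(326 − 15·21) = 2·326 − 31·21 = 2·326 − 31·(347 − 1·326) = −31·347 + 33·326. So 326·33 + 347·(-31) = 1.
Scaling by 2627 gives the particular solution (x, y) = (86691, -81437).
The general solution is x = 86691 + 347k, y = -81437 − 326k; taking k = -249 gives the smaller pair x = 288, y = -263.
Check: 326·288 + 347·(-263) = 93888 − 91261 = 2627. ✓

x = 288, y = -263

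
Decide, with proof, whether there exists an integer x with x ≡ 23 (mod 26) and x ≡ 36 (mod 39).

gcd(26, 39) = 13. A simultaneous solution exists iff 23 ≡ 36 (mod 13); here 23 mod 13 = 10 = 36 mod 13, so it does.
The integers ≡ 23 (mod 26) are 23, 49, 75, …; their remainders mod 39 are 23, 10, 36, so x = 75 is the first that is ≡ 36 (mod 39).
Verify: 75 = 2·26 + 23 and 75 = 1·39 + 36. ✓

x = 75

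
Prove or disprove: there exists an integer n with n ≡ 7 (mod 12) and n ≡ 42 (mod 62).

Reduce both congruences modulo 2, which divides 12 and 62: they say n ≡ 7 (mod 2) and n ≡ 42 (mod 2).
However 7 ≡ 1 and 42 ≡ 0 (mod 2), and 1 ≠ 0.
Therefore no such n exists.

No such integer exists.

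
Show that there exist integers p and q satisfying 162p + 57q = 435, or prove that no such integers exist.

p = 15, q = -35

gcd(162, 57) = 3, and 3 divides 435, so integer solutions exist.
Dividing through by 3 reduces the equation to 54p + 19q = 145.
Dividing repeatedly: 54 = 2·19 + 16, 19 = 1·16 + 3, 16 = 5·3 + 1, 3 = 3·1 + 0.
Working back up the chain: 1 = 16 − 5·3 = 16 − 5·(19 − 1·16) = −5·19 + 6·16 = −5·19 + 6·(54 − 2·19) = 6·54 − 17·19. So 54·6 + 19·(-17) = 1.
Scaling by 145 gives the particular solution (p, q) = (870, -2465).
Subtracting 45·19 from p and adding 45·54 to q gives the tidier solution (15, -35).
Indeed 162·15 + 57·(-35) = 2430 − 1995 = 435.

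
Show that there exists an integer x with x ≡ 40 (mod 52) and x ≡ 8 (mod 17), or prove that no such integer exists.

Since 52 and 17 share no common factor, CRT says the pair of congruences has a solution (unique mod 884).
Any solution of the first congruence is x = 40 + 52t; substituting into the second, 52t ≡ 8 − 40 ≡ 2 (mod 17).
52 ≡ 1 (mod 17), so this reads 1t ≡ 2 (mod 17). So t ≡ 2 (mod 17).
Taking t = 2 gives x = 40 + 52·2 = 144.
Check: 144 mod 52 = 40, 144 mod 17 = 8. ✓

x = 144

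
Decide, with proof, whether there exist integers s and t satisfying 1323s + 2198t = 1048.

There are no such integers.

Any value of 1323s + 2198t is a multiple of gcd(1323, 2198) = 7.
But 1048 = 7·149 + 5, so 7 ∤ 1048.
Hence no integers s, t satisfy the equation.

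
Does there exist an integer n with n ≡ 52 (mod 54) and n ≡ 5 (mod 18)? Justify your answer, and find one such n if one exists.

There is no such integer.

Both moduli are multiples of 18 = gcd(54, 18), so any solution would satisfy n ≡ 52 and n ≡ 5 modulo 18 simultaneously.
But 52 mod 18 = 16 while 5 mod 18 = 5, a contradiction.
Hence the system has no solution.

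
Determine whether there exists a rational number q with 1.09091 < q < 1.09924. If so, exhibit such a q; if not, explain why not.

q = 23/21

Scale by 21: the interval becomes (22.90911, 23.08404), which contains the integer 23.
So q = 23/21 works: it is a ratio of integers, and dividing 21·1.09091 < 23 < 21·1.09924 through by 21 gives 1.09091 < 23/21 < 1.09924.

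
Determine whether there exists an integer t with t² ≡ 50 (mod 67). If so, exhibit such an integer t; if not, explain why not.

Apply Euler's criterion with the prime 67: 50 is a quadratic residue iff 50^33 ≡ 1 (mod 67), and a non-residue iff it is ≡ −1.
Squaring successively (mod 67): 50^2 = 2500 ≡ 21; 50^4 ≡ 21² = 441 ≡ 39; 50^8 ≡ 39² = 1521 ≡ 47; 50^16 ≡ 47² = 2209 ≡ 65; 50^32 ≡ 65² = 4225 ≡ 4.
Since 33 = 32 + 1, 50^33 ≡ 4 · 50; multiplying out mod 67: 4·50 = 200 ≡ 66. Thus 50^33 ≡ 66 ≡ −1 (mod 67).
The value −1 means 50 is a non-residue modulo 67, so t² ≡ 50 (mod 67) is impossible.

No such integer exists.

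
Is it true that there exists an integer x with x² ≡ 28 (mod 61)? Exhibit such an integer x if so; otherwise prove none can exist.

Apply Euler's criterion with the prime 61: 28 is a quadratic residue iff 28^30 ≡ 1 (mod 61), and a non-residue iff it is ≡ −1.
Repeated squaring mod 61: 28^2 = 784 ≡ 52; 28^4 ≡ 52² = 2704 ≡ 20; 28^8 ≡ 20² = 400 ≡ 34; 28^16 ≡ 34² = 1156 ≡ 58.
Since 30 = 16 + 8 + 4 + 2, 28^30 ≡ 58 · 34 · 20 · 52; multiplying out mod 61: 58·34 = 1972 ≡ 20, then 20·20 = 400 ≡ 34, then 34·52 = 1768 ≡ 60. Thus 28^30 ≡ 60 ≡ −1 (mod 61).
By Euler's criterion 28 is a quadratic non-residue mod 61: no x satisfies x² ≡ 28 (mod 61).

There is no such integer.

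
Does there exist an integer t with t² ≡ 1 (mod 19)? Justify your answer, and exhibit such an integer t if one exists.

t = 18 works: 18² = 324, and 324 − 1 = 323 = 17·19.

t = 18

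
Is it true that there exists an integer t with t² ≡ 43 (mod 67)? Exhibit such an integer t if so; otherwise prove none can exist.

Apply Euler's criterion with the prime 67: 43 is a quadratic residue iff 43^33 ≡ 1 (mod 67), and a non-residue iff it is ≡ −1.
Squaring successively (mod 67): 43^2 = 1849 ≡ 40; 43^4 ≡ 40² = 1600 ≡ 59; 43^8 ≡ 59² = 3481 ≡ 64; 43^16 ≡ 64² = 4096 ≡ 9; 43^32 ≡ 9² = 81 ≡ 14.
Since 33 = 32 + 1, 43^33 ≡ 14 · 43; multiplying out mod 67: 14·43 = 602 ≡ 66. Thus 43^33 ≡ 66 ≡ −1 (mod 67).
The value −1 means 43 is a non-residue modulo 67, so t² ≡ 43 (mod 67) is impossible.

There is no such integer.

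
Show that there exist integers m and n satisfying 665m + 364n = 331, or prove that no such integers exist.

gcd(665, 364) = 7, so every integer of the form 665m + 364n is a multiple of 7.
But 331 is not a multiple of 7 (it leaves remainder 2).
So the equation is unsolvable over ℤ.

There are no such integers.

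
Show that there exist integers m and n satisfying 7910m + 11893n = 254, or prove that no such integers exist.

No such integers exist.

Any value of 7910m + 11893n is a multiple of gcd(7910, 11893) = 7.
But 254 is not a multiple of 7 (it leaves remainder 2).
So the equation is unsolvable over ℤ.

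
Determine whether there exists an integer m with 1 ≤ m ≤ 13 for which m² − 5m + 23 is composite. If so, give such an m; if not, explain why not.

The values for m = 1, 2, …, 13 are 19, 17, 17, 19, 23, 29, 37, 47, 59, 73, 89, 107, 127, and each of these is prime.
So no value in the range makes the expression composite.

No such integer m in that range exists.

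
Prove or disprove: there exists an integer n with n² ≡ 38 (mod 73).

n = 29 works: 29² = 841, and 841 − 38 = 803 = 11·73.

n = 29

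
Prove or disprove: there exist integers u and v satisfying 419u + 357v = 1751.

419 and 357 are coprime, so 419u + 357v ranges over all of ℤ.
Euclidean algorithm: 419 = 1·357 + 62, 357 = 5·62 + 47, 62 = 1·47 + 15, 47 = 3·15 + 2, 15 = 7·2 + 1, 2 = 2·1 + 0.
Back-substituting, 1 = 15 − 7·2 = 15 − 7·(47 − 3·15) = −7·47 + 22·15 = −7·47 + 22·(62 − 1·47) = 22·62 − 29·47 = 22·62 − 29·(357 − 5·62) = −29·357 + 167·62 = −29·357 + 167·(419 − 1·357) = 167·419 − 196·357; that is, 419·167 + 357·(-196) = 1.
Multiplying through by 1751: u = 167·1751 = 292417, v = (-196)·1751 = -343196 is a solution.
Subtracting 819·357 from u and adding 819·419 to v gives the tidier solution (34, -35).
Check: 419·34 + 357·(-35) = 14246 − 12495 = 1751. ✓

u = 34, v = -35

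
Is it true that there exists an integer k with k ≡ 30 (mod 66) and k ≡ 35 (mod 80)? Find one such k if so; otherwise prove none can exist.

No such integer exists.

gcd(66, 80) = 2. If k ≡ 30 (mod 66) and k ≡ 35 (mod 80), then k ≡ 30 (mod 2) and k ≡ 35 (mod 2).
These are incompatible: 30 − 35 = -5 is not divisible by 2.
So no integer satisfies both congruences.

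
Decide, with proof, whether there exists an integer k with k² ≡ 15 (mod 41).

No such integer exists.

Apply Euler's criterion with the prime 41: 15 is a quadratic residue iff 15^20 ≡ 1 (mod 41), and a non-residue iff it is ≡ −1.
Squaring successively (mod 41): 15^2 = 225 ≡ 20; 15^4 ≡ 20² = 400 ≡ 31; 15^8 ≡ 31² = 961 ≡ 18; 15^16 ≡ 18² = 324 ≡ 37.
Since 20 = 16 + 4, 15^20 ≡ 37 · 31; multiplying out mod 41: 37·31 = 1147 ≡ 40. Thus 15^20 ≡ 40 ≡ −1 (mod 41).
By Euler's criterion 15 is a quadratic non-residue mod 41: no k satisfies k² ≡ 15 (mod 41).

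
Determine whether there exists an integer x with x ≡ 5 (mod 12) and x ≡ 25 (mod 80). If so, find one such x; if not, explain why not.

x = 185

The moduli are not coprime: gcd(12, 80) = 4. Compatibility requires 4 ∣ (25 − 5) = 20, which holds, so solutions exist.
Write x = 5 + 12t. Then 12t ≡ 25 − 5 ≡ 20 (mod 80); dividing through by 4 gives 3t ≡ 5 (mod 20).
Note 3·7 = 21 ≡ 1 (mod 20) (as 21 − 1 = 1·20), so 3⁻¹ ≡ 7.
Therefore t ≡ 7·5 = 35 ≡ 15 (mod 20).
Then x = 5 + 12·15 = 185.
Check: 185 mod 12 = 5, 185 mod 80 = 25. ✓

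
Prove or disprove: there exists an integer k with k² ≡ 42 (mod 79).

k = 11 works: 11² = 121, and 121 − 42 = 79 = 1·79.

k = 11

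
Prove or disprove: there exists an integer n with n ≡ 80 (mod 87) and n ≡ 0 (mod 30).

Both moduli are multiples of 3 = gcd(87, 30), so any solution would satisfy n ≡ 80 and n ≡ 0 modulo 3 simultaneously.
However 80 ≡ 2 and 0 ≡ 0 (mod 3), and 2 ≠ 0.
So no integer satisfies both congruences.

There is no such integer.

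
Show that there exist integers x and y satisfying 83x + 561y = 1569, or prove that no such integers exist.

Since gcd(83, 561) = 1, every integer is an integer combination of 83 and 561.
Run the Euclidean algorithm on 561 and 83: 561 = 6·83 + 63, 83 = 1·63 + 20, 63 = 3·20 + 3, 20 = 6·3 + 2, 3 = 1·2 + 1, 2 = 2·1 + 0.
Working back up the chain: 1 = 3 − 1·2 = 3 − (20 − 6·3) = −20 + 7·3 = −20 + 7·(63 − 3·20) = 7·63 − 22·20 = 7·63 − 22·(83 − 1·63) = −22·83 + 29·63 = −22·83 + 29·(561 − 6·83) = 29·561 − 196·83. So 83·(-196) + 561·29 = 1.
Scaling by 1569 gives the particular solution (x, y) = (-307524, 45501).
The general solution is x = -307524 + 561k, y = 45501 − 83k; taking k = 549 gives the smaller pair x = 465, y = -66.
Check: 83·465 + 561·(-66) = 38595 − 37026 = 1569. ✓

x = 465, y = -66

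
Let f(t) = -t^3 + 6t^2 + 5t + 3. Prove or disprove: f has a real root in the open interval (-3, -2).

No such root exists.

f(-3) = 69 and f(-2) = 25, both positive, so a sign-change argument is unavailable; we show f keeps this sign on the whole interval.
Substitute t = -2 − u, where 0 < u < 1 on the interval. Expanding, f(-2 − u) = u^3 + 12u^2 + 31u + 25.
All 4 nonzero coefficients of this polynomial in u are positive; hence for u > 0 the value is a sum of positive terms (the constant 25 among them).
Therefore f(t) > 0 throughout (-3, -2), and f has no zero there.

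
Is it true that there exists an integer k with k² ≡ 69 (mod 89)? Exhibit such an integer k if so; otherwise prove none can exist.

k = 46 works: 46² = 2116, and 2116 − 69 = 2047 = 23·89.

k = 46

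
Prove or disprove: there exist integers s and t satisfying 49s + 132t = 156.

Since gcd(49, 132) = 1, every integer is an integer combination of 49 and 132.
Dividing repeatedly: 132 = 2·49 + 34, 49 = 1·34 + 15, 34 = 2·15 + 4, 15 = 3·4 + 3, 4 = 1·3 + 1, 3 = 3·1 + 0.
Unwinding: 1 = 4 − 1·3 = 4 − (15 − 3·4) = −15 + 4·4 = −15 + 4·(34 − 2·15) = 4·34 − 9·15 = 4·34 − 9·(49 − 1·34) = −9·49 + 13·34 = −9·49 + 13·(132 − 2·49) = 13·132 − 35·49, i.e. 49·(-35) + 132·13 = 1.
Scaling by 156 gives the particular solution (s, t) = (-5460, 2028).
The general solution is s = -5460 + 132k, t = 2028 − 49k; taking k = 42 gives the smaller pair s = 84, t = -30.
Check: 49·84 + 132·(-30) = 4116 − 3960 = 156. ✓

s = 84, t = -30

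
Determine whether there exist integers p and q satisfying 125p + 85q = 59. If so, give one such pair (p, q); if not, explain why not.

No such integers exist.

gcd(125, 85) = 5, so every integer of the form 125p + 85q is a multiple of 5.
However 59 leaves remainder 4 on division by 5.
Therefore 125p + 85q = 59 has no solution in integers.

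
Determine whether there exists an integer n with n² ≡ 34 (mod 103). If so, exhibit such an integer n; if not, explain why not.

Take n = 72. Then 72² = 5184 = 50·103 + 34, so 72² ≡ 34 (mod 103).

n = 72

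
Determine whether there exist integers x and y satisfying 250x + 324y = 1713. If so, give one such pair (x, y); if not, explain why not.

Any value of 250x + 324y is a multiple of gcd(250, 324) = 2.
But 1713 is not a multiple of 2 (it leaves remainder 1).
Hence no integers x, y satisfy the equation.

No, no such integers exist.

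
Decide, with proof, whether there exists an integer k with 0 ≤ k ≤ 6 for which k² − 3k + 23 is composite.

At k = 4: 4² − 3·4 + 23 = 27 = 3·9, which is composite.

k = 4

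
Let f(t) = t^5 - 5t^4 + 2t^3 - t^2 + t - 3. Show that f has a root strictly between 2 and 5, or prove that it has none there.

Yes, f has a root in the interval.

f(2) = -37 and f(5) = 227, which have opposite signs.
f is continuous everywhere (it is a polynomial), in particular on [2, 5].
By the Intermediate Value Theorem, f takes the value 0 somewhere in the open interval.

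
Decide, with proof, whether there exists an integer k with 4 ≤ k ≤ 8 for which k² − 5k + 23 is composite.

There is no such integer k in that range.

The values for k = 4, 5, …, 8 are 19, 23, 29, 37, 47, and each of these is prime.
So no value in the range makes the expression composite.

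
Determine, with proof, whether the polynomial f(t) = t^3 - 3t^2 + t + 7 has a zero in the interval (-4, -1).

Yes, f has a root in the interval.

f(-4) = -109 and f(-1) = 2, which have opposite signs.
f is continuous everywhere (it is a polynomial), in particular on [-4, -1].
By the Intermediate Value Theorem f must vanish at some point of (-4, -1).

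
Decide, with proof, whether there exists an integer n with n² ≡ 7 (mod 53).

n = 31

Take n = 31. Then 31² = 961 = 18·53 + 7, so 31² ≡ 7 (mod 53).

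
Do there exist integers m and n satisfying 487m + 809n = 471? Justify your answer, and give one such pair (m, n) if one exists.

487 and 809 are coprime, so 487m + 809n ranges over all of ℤ.
Run the Euclidean algorithm on 809 and 487: 809 = 1·487 + 322, 487 = 1·322 + 165, 322 = 1·165 + 157, 165 = 1·157 + 8, 157 = 19·8 + 5, 8 = 1·5 + 3, 5 = 1·3 + 2, 3 = 1·2 + 1, 2 = 2·1 + 0.
Back-substituting, 1 = 3 − 1·2 = 3 − (5 − 1·3) = −5 + 2·3 = −5 + 2·(8 − 1·5) = 2·8 − 3·5 = 2·8 − 3·(157 − 19·8) = −3·157 + 59·8 = −3·157 + 59·(165 − 1·157) = 59·165 − 62·157 = 59·165 − 62·(322 − 1·165) = −62·322 + 121·165 = −62·322 + 121·(487 − 1·322) = 121·487 − 183·322 = 121·487 − 183·(809 − 1·487) = −183·809 + 304·487; that is, 487·304 + 809·(-183) = 1.
Times 471: 487·143184 + 809·(-86193) = 471, so (143184, -86193) solves it.
Subtracting 176·809 from m and adding 176·487 to n gives the tidier solution (800, -481).
Check: 487·800 + 809·(-481) = 389600 − 389129 = 471. ✓

m = 800, n = -481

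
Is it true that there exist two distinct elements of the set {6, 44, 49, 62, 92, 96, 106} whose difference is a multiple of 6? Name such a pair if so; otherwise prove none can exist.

6 mod 6 = 0 and 96 mod 6 = 0, so 96 − 6 = 90 = 15·6.

The pair (6, 96) works.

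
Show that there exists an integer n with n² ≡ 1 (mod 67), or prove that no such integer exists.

Take n = 1. Then 1² = 1, and since 0 ≤ 1 < 67 this is already reduced: 1² ≡ 1 (mod 67).

n = 1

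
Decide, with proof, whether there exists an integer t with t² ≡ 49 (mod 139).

t = 132

Take t = 132. Then 132² = 17424 = 125·139 + 49, so 132² ≡ 49 (mod 139).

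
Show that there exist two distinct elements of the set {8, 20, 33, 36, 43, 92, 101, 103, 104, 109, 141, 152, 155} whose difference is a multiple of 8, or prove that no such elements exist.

Both 8 and 104 leave remainder 0 on division by 8; their difference 96 = 12·8 is a multiple of 8.

The pair (8, 104) works.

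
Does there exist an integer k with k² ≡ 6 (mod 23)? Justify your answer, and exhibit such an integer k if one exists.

k = 12

Take k = 12. Then 12² = 144 = 6·23 + 6, so 12² ≡ 6 (mod 23).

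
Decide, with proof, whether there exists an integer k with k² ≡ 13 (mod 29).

k = 19 works: 19² = 361, and 361 − 13 = 348 = 12·29.

k = 19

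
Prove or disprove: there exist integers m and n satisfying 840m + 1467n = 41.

Both 840 and 1467 are divisible by gcd(840, 1467) = 3, hence so is any combination 840m + 1467n.
But 41 = 3·13 + 2, so 3 ∤ 41.
Hence no integers m, n satisfy the equation.

No, no such integers exist.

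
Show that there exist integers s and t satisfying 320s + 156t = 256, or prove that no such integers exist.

s = 32, t = -64

gcd(320, 156) = 4, and 4 divides 256, so integer solutions exist.
Dividing through by 4 reduces the equation to 80s + 39t = 64.
Euclidean algorithm: 80 = 2·39 + 2, 39 = 19·2 + 1, 2 = 2·1 + 0.
Working back up the chain: 1 = 39 − 19·2 = 39 − 19·(80 − 2·39) = −19·80 + 39·39. So 80·(-19) + 39·39 = 1.
Multiplying through by 64: s = (-19)·64 = -1216, t = 39·64 = 2496 is a solution.
Shifting by a multiple of (39, −80) keeps it a solution: s = -1216 + 32·39 = 32, t = 2496 − 32·80 = -64.
Check: 320·32 + 156·(-64) = 10240 − 9984 = 256. ✓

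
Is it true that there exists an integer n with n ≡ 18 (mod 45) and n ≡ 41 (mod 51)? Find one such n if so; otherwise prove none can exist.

No, no such integer exists.

Both moduli are multiples of 3 = gcd(45, 51), so any solution would satisfy n ≡ 18 and n ≡ 41 modulo 3 simultaneously.
These are incompatible: 18 − 41 = -23 is not divisible by 3.
So no integer satisfies both congruences.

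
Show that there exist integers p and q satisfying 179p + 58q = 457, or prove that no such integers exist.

p = 45, q = -131

Since gcd(179, 58) = 1, every integer is an integer combination of 179 and 58.
Run the Euclidean algorithm on 179 and 58: 179 = 3·58 + 5, 58 = 11·5 + 3, 5 = 1·3 + 2, 3 = 1·2 + 1, 2 = 2·1 + 0.
Unwinding: 1 = 3 − 1·2 = 3 − (5 − 1·3) = −5 + 2·3 = −5 + 2·(58 − 11·5) = 2·58 − 23·5 = 2·58 − 23·(179 − 3·58) = −23·179 + 71·58, i.e. 179·(-23) + 58·71 = 1.
Multiplying through by 457: p = (-23)·457 = -10511, q = 71·457 = 32447 is a solution.
Shifting by a multiple of (58, −179) keeps it a solution: p = -10511 + 182·58 = 45, q = 32447 − 182·179 = -131.
Check: 179·45 + 58·(-131) = 8055 − 7598 = 457. ✓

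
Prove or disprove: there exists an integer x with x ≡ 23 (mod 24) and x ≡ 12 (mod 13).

x = 311

Since 24 and 13 share no common factor, CRT says the pair of congruences has a solution (unique mod 312).
Any solution of the first congruence is x = 23 + 24t; substituting into the second, 24t ≡ 12 − 23 ≡ 2 (mod 13).
24 ≡ 11 (mod 13), so this reads 11t ≡ 2 (mod 13). Since 11·6 = 66 = 5·13 + 1, the inverse of 11 mod 13 is 6.
Therefore t ≡ 6·2 = 12 (mod 13).
Taking t = 12 gives x = 23 + 24·12 = 311.
Indeed 311 ≡ 23 (mod 24) and 311 ≡ 12 (mod 13).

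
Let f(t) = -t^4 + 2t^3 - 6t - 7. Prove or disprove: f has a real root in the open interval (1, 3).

No.

The endpoint values f(1) = -12 and f(3) = -52 are both negative. Claim: f(t) < 0 for every t in (1, 3).
Substitute t = 1 + u, where 0 < u < 2 on the interval. Expanding, f(1 + u) = -u^4 - 2u^3 - 4u - 12.
The nonzero coefficients here are all negative, so for u > 0 every term is negative (or zero), and the constant term -12 is strictly negative.
Therefore f(t) < 0 throughout (1, 3), and f has no zero there.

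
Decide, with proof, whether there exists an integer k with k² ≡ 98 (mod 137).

Take k = 80. Then 80² = 6400 = 46·137 + 98, so 80² ≡ 98 (mod 137).

k = 80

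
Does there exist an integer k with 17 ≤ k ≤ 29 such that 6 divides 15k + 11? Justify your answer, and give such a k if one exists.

At k = 17, 15·17 + 11 = 266 ≡ 2 (mod 6), and each step in k adds 15 ≡ 3 (mod 6), giving residues 2, 5, 2, 5, 2, 5, 2, 5, 2, 5, 2, 5, 2 for k = 17, 18, …, 29.
None is 0, so 6 never divides 15k + 11 on this range.

No such integer k in that range exists.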